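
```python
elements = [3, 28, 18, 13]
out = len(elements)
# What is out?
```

Trace (tracking out):
elements = [3, 28, 18, 13]  # -> elements = [3, 28, 18, 13]
out = len(elements)  # -> out = 4

Answer: 4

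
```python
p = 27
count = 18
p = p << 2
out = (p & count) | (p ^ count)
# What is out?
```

Answer: 126

Derivation:
Trace (tracking out):
p = 27  # -> p = 27
count = 18  # -> count = 18
p = p << 2  # -> p = 108
out = p & count | p ^ count  # -> out = 126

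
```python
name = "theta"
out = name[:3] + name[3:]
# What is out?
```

Answer: 'theta'

Derivation:
Trace (tracking out):
name = 'theta'  # -> name = 'theta'
out = name[:3] + name[3:]  # -> out = 'theta'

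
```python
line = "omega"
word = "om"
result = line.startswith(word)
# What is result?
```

Answer: True

Derivation:
Trace (tracking result):
line = 'omega'  # -> line = 'omega'
word = 'om'  # -> word = 'om'
result = line.startswith(word)  # -> result = True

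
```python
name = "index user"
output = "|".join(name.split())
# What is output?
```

Trace (tracking output):
name = 'index user'  # -> name = 'index user'
output = '|'.join(name.split())  # -> output = 'index|user'

Answer: 'index|user'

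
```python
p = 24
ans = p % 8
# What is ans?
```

Trace (tracking ans):
p = 24  # -> p = 24
ans = p % 8  # -> ans = 0

Answer: 0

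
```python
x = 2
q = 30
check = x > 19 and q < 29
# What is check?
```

Trace (tracking check):
x = 2  # -> x = 2
q = 30  # -> q = 30
check = x > 19 and q < 29  # -> check = False

Answer: False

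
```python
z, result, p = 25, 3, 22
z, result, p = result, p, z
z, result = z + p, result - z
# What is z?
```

Trace (tracking z):
z, result, p = (25, 3, 22)  # -> z = 25, result = 3, p = 22
z, result, p = (result, p, z)  # -> z = 3, result = 22, p = 25
z, result = (z + p, result - z)  # -> z = 28, result = 19

Answer: 28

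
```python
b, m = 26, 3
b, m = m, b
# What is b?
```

Trace (tracking b):
b, m = (26, 3)  # -> b = 26, m = 3
b, m = (m, b)  # -> b = 3, m = 26

Answer: 3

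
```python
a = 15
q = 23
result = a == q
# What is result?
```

Answer: False

Derivation:
Trace (tracking result):
a = 15  # -> a = 15
q = 23  # -> q = 23
result = a == q  # -> result = False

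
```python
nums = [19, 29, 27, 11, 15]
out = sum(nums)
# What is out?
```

Trace (tracking out):
nums = [19, 29, 27, 11, 15]  # -> nums = [19, 29, 27, 11, 15]
out = sum(nums)  # -> out = 101

Answer: 101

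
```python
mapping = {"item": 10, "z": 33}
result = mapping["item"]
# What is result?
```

Trace (tracking result):
mapping = {'item': 10, 'z': 33}  # -> mapping = {'item': 10, 'z': 33}
result = mapping['item']  # -> result = 10

Answer: 10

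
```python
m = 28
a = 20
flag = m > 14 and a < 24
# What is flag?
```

Trace (tracking flag):
m = 28  # -> m = 28
a = 20  # -> a = 20
flag = m > 14 and a < 24  # -> flag = True

Answer: True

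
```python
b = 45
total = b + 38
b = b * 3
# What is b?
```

Trace (tracking b):
b = 45  # -> b = 45
total = b + 38  # -> total = 83
b = b * 3  # -> b = 135

Answer: 135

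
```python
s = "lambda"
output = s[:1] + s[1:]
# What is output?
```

Answer: 'lambda'

Derivation:
Trace (tracking output):
s = 'lambda'  # -> s = 'lambda'
output = s[:1] + s[1:]  # -> output = 'lambda'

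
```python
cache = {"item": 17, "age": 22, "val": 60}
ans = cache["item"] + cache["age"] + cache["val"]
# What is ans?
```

Trace (tracking ans):
cache = {'item': 17, 'age': 22, 'val': 60}  # -> cache = {'item': 17, 'age': 22, 'val': 60}
ans = cache['item'] + cache['age'] + cache['val']  # -> ans = 99

Answer: 99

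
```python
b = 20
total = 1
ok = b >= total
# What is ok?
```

Trace (tracking ok):
b = 20  # -> b = 20
total = 1  # -> total = 1
ok = b >= total  # -> ok = True

Answer: True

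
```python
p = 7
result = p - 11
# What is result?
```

Answer: -4

Derivation:
Trace (tracking result):
p = 7  # -> p = 7
result = p - 11  # -> result = -4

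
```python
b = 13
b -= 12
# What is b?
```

Trace (tracking b):
b = 13  # -> b = 13
b -= 12  # -> b = 1

Answer: 1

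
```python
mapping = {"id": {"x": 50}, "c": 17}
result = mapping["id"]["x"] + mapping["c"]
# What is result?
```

Trace (tracking result):
mapping = {'id': {'x': 50}, 'c': 17}  # -> mapping = {'id': {'x': 50}, 'c': 17}
result = mapping['id']['x'] + mapping['c']  # -> result = 67

Answer: 67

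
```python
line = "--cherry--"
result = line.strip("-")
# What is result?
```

Trace (tracking result):
line = '--cherry--'  # -> line = '--cherry--'
result = line.strip('-')  # -> result = 'cherry'

Answer: 'cherry'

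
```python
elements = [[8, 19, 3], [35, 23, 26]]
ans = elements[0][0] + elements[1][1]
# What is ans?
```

Trace (tracking ans):
elements = [[8, 19, 3], [35, 23, 26]]  # -> elements = [[8, 19, 3], [35, 23, 26]]
ans = elements[0][0] + elements[1][1]  # -> ans = 31

Answer: 31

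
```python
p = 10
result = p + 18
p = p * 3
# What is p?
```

Trace (tracking p):
p = 10  # -> p = 10
result = p + 18  # -> result = 28
p = p * 3  # -> p = 30

Answer: 30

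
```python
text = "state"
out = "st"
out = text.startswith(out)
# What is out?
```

Trace (tracking out):
text = 'state'  # -> text = 'state'
out = 'st'  # -> out = 'st'
out = text.startswith(out)  # -> out = True

Answer: True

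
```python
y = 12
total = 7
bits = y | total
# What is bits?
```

Trace (tracking bits):
y = 12  # -> y = 12
total = 7  # -> total = 7
bits = y | total  # -> bits = 15

Answer: 15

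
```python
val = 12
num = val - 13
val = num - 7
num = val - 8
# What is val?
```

Trace (tracking val):
val = 12  # -> val = 12
num = val - 13  # -> num = -1
val = num - 7  # -> val = -8
num = val - 8  # -> num = -16

Answer: -8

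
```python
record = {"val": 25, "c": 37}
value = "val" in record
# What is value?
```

Trace (tracking value):
record = {'val': 25, 'c': 37}  # -> record = {'val': 25, 'c': 37}
value = 'val' in record  # -> value = True

Answer: True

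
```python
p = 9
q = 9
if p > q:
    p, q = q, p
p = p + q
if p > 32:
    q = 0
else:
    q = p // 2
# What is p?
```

Trace (tracking p):
p = 9  # -> p = 9
q = 9  # -> q = 9
if p > q:  # condition is False
p = p + q  # -> p = 18
if p > 32:  # condition is False
else:
    q = p // 2  # -> q = 9

Answer: 18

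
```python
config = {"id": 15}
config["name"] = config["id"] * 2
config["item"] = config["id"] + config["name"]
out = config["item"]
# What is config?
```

Answer: {'id': 15, 'name': 30, 'item': 45}

Derivation:
Trace (tracking config):
config = {'id': 15}  # -> config = {'id': 15}
config['name'] = config['id'] * 2  # -> config = {'id': 15, 'name': 30}
config['item'] = config['id'] + config['name']  # -> config = {'id': 15, 'name': 30, 'item': 45}
out = config['item']  # -> out = 45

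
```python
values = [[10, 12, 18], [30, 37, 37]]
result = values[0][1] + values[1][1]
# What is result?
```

Trace (tracking result):
values = [[10, 12, 18], [30, 37, 37]]  # -> values = [[10, 12, 18], [30, 37, 37]]
result = values[0][1] + values[1][1]  # -> result = 49

Answer: 49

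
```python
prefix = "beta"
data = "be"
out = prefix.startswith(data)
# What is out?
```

Answer: True

Derivation:
Trace (tracking out):
prefix = 'beta'  # -> prefix = 'beta'
data = 'be'  # -> data = 'be'
out = prefix.startswith(data)  # -> out = True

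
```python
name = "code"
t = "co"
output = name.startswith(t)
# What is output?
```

Trace (tracking output):
name = 'code'  # -> name = 'code'
t = 'co'  # -> t = 'co'
output = name.startswith(t)  # -> output = True

Answer: True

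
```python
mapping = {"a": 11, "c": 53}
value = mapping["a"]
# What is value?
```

Trace (tracking value):
mapping = {'a': 11, 'c': 53}  # -> mapping = {'a': 11, 'c': 53}
value = mapping['a']  # -> value = 11

Answer: 11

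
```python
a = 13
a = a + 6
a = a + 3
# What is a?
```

Answer: 22

Derivation:
Trace (tracking a):
a = 13  # -> a = 13
a = a + 6  # -> a = 19
a = a + 3  # -> a = 22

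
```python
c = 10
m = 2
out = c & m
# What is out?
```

Trace (tracking out):
c = 10  # -> c = 10
m = 2  # -> m = 2
out = c & m  # -> out = 2

Answer: 2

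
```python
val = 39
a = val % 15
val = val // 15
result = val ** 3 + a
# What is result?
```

Trace (tracking result):
val = 39  # -> val = 39
a = val % 15  # -> a = 9
val = val // 15  # -> val = 2
result = val ** 3 + a  # -> result = 17

Answer: 17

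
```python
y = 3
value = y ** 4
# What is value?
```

Trace (tracking value):
y = 3  # -> y = 3
value = y ** 4  # -> value = 81

Answer: 81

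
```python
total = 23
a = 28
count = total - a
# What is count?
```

Trace (tracking count):
total = 23  # -> total = 23
a = 28  # -> a = 28
count = total - a  # -> count = -5

Answer: -5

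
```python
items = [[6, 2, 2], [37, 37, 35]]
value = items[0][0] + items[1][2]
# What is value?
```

Trace (tracking value):
items = [[6, 2, 2], [37, 37, 35]]  # -> items = [[6, 2, 2], [37, 37, 35]]
value = items[0][0] + items[1][2]  # -> value = 41

Answer: 41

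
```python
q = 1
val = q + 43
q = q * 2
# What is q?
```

Answer: 2

Derivation:
Trace (tracking q):
q = 1  # -> q = 1
val = q + 43  # -> val = 44
q = q * 2  # -> q = 2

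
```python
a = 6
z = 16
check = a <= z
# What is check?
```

Answer: True

Derivation:
Trace (tracking check):
a = 6  # -> a = 6
z = 16  # -> z = 16
check = a <= z  # -> check = True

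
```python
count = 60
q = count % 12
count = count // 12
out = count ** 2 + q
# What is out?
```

Answer: 25

Derivation:
Trace (tracking out):
count = 60  # -> count = 60
q = count % 12  # -> q = 0
count = count // 12  # -> count = 5
out = count ** 2 + q  # -> out = 25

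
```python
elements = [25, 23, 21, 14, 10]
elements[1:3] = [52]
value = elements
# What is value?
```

Trace (tracking value):
elements = [25, 23, 21, 14, 10]  # -> elements = [25, 23, 21, 14, 10]
elements[1:3] = [52]  # -> elements = [25, 52, 14, 10]
value = elements  # -> value = [25, 52, 14, 10]

Answer: [25, 52, 14, 10]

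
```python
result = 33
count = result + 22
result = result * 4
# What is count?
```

Answer: 55

Derivation:
Trace (tracking count):
result = 33  # -> result = 33
count = result + 22  # -> count = 55
result = result * 4  # -> result = 132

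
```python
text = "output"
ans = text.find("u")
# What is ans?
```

Trace (tracking ans):
text = 'output'  # -> text = 'output'
ans = text.find('u')  # -> ans = 1

Answer: 1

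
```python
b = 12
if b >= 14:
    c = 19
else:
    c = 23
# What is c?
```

Answer: 23

Derivation:
Trace (tracking c):
b = 12  # -> b = 12
if b >= 14:  # condition is False
else:
    c = 23  # -> c = 23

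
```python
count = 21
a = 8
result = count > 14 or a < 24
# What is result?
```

Answer: True

Derivation:
Trace (tracking result):
count = 21  # -> count = 21
a = 8  # -> a = 8
result = count > 14 or a < 24  # -> result = True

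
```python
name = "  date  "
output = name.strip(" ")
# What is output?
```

Answer: 'date'

Derivation:
Trace (tracking output):
name = '  date  '  # -> name = '  date  '
output = name.strip(' ')  # -> output = 'date'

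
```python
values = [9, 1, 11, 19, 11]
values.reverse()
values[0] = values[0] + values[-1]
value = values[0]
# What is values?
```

Answer: [20, 19, 11, 1, 9]

Derivation:
Trace (tracking values):
values = [9, 1, 11, 19, 11]  # -> values = [9, 1, 11, 19, 11]
values.reverse()  # -> values = [11, 19, 11, 1, 9]
values[0] = values[0] + values[-1]  # -> values = [20, 19, 11, 1, 9]
value = values[0]  # -> value = 20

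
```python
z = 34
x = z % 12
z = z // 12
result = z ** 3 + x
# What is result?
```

Trace (tracking result):
z = 34  # -> z = 34
x = z % 12  # -> x = 10
z = z // 12  # -> z = 2
result = z ** 3 + x  # -> result = 18

Answer: 18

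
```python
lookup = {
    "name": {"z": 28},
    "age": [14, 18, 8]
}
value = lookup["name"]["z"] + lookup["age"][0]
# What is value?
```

Answer: 42

Derivation:
Trace (tracking value):
lookup = {'name': {'z': 28}, 'age': [14, 18, 8]}  # -> lookup = {'name': {'z': 28}, 'age': [14, 18, 8]}
value = lookup['name']['z'] + lookup['age'][0]  # -> value = 42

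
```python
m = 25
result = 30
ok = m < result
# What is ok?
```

Answer: True

Derivation:
Trace (tracking ok):
m = 25  # -> m = 25
result = 30  # -> result = 30
ok = m < result  # -> ok = True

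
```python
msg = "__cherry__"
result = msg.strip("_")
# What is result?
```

Trace (tracking result):
msg = '__cherry__'  # -> msg = '__cherry__'
result = msg.strip('_')  # -> result = 'cherry'

Answer: 'cherry'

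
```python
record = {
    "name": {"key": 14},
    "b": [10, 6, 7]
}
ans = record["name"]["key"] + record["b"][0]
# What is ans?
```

Answer: 24

Derivation:
Trace (tracking ans):
record = {'name': {'key': 14}, 'b': [10, 6, 7]}  # -> record = {'name': {'key': 14}, 'b': [10, 6, 7]}
ans = record['name']['key'] + record['b'][0]  # -> ans = 24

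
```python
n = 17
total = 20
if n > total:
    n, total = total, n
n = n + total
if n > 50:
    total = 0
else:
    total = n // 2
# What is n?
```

Trace (tracking n):
n = 17  # -> n = 17
total = 20  # -> total = 20
if n > total:  # condition is False
n = n + total  # -> n = 37
if n > 50:  # condition is False
else:
    total = n // 2  # -> total = 18

Answer: 37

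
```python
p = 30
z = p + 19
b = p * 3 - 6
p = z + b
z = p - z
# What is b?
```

Answer: 84

Derivation:
Trace (tracking b):
p = 30  # -> p = 30
z = p + 19  # -> z = 49
b = p * 3 - 6  # -> b = 84
p = z + b  # -> p = 133
z = p - z  # -> z = 84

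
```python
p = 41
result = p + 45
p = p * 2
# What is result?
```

Trace (tracking result):
p = 41  # -> p = 41
result = p + 45  # -> result = 86
p = p * 2  # -> p = 82

Answer: 86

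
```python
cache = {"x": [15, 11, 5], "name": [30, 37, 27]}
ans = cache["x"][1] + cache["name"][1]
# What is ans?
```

Answer: 48

Derivation:
Trace (tracking ans):
cache = {'x': [15, 11, 5], 'name': [30, 37, 27]}  # -> cache = {'x': [15, 11, 5], 'name': [30, 37, 27]}
ans = cache['x'][1] + cache['name'][1]  # -> ans = 48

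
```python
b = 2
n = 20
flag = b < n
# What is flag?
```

Trace (tracking flag):
b = 2  # -> b = 2
n = 20  # -> n = 20
flag = b < n  # -> flag = True

Answer: True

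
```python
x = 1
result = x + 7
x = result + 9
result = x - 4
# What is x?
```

Answer: 17

Derivation:
Trace (tracking x):
x = 1  # -> x = 1
result = x + 7  # -> result = 8
x = result + 9  # -> x = 17
result = x - 4  # -> result = 13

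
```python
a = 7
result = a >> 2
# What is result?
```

Answer: 1

Derivation:
Trace (tracking result):
a = 7  # -> a = 7
result = a >> 2  # -> result = 1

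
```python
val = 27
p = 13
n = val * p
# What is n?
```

Trace (tracking n):
val = 27  # -> val = 27
p = 13  # -> p = 13
n = val * p  # -> n = 351

Answer: 351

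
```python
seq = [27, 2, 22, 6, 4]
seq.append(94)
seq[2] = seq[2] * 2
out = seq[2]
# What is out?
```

Trace (tracking out):
seq = [27, 2, 22, 6, 4]  # -> seq = [27, 2, 22, 6, 4]
seq.append(94)  # -> seq = [27, 2, 22, 6, 4, 94]
seq[2] = seq[2] * 2  # -> seq = [27, 2, 44, 6, 4, 94]
out = seq[2]  # -> out = 44

Answer: 44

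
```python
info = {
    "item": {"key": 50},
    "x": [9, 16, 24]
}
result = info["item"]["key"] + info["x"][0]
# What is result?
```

Answer: 59

Derivation:
Trace (tracking result):
info = {'item': {'key': 50}, 'x': [9, 16, 24]}  # -> info = {'item': {'key': 50}, 'x': [9, 16, 24]}
result = info['item']['key'] + info['x'][0]  # -> result = 59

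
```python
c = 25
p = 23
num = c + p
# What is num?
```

Answer: 48

Derivation:
Trace (tracking num):
c = 25  # -> c = 25
p = 23  # -> p = 23
num = c + p  # -> num = 48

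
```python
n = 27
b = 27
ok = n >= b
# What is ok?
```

Answer: True

Derivation:
Trace (tracking ok):
n = 27  # -> n = 27
b = 27  # -> b = 27
ok = n >= b  # -> ok = True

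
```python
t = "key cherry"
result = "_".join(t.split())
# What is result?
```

Answer: 'key_cherry'

Derivation:
Trace (tracking result):
t = 'key cherry'  # -> t = 'key cherry'
result = '_'.join(t.split())  # -> result = 'key_cherry'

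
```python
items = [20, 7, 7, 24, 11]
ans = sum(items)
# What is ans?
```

Trace (tracking ans):
items = [20, 7, 7, 24, 11]  # -> items = [20, 7, 7, 24, 11]
ans = sum(items)  # -> ans = 69

Answer: 69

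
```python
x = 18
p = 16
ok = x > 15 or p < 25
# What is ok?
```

Trace (tracking ok):
x = 18  # -> x = 18
p = 16  # -> p = 16
ok = x > 15 or p < 25  # -> ok = True

Answer: True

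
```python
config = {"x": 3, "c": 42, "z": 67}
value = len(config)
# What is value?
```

Answer: 3

Derivation:
Trace (tracking value):
config = {'x': 3, 'c': 42, 'z': 67}  # -> config = {'x': 3, 'c': 42, 'z': 67}
value = len(config)  # -> value = 3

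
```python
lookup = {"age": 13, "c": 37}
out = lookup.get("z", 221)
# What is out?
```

Answer: 221

Derivation:
Trace (tracking out):
lookup = {'age': 13, 'c': 37}  # -> lookup = {'age': 13, 'c': 37}
out = lookup.get('z', 221)  # -> out = 221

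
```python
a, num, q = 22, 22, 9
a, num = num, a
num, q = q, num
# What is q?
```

Answer: 22

Derivation:
Trace (tracking q):
a, num, q = (22, 22, 9)  # -> a = 22, num = 22, q = 9
a, num = (num, a)  # -> a = 22, num = 22
num, q = (q, num)  # -> num = 9, q = 22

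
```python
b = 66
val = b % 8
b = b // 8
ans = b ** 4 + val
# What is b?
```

Answer: 8

Derivation:
Trace (tracking b):
b = 66  # -> b = 66
val = b % 8  # -> val = 2
b = b // 8  # -> b = 8
ans = b ** 4 + val  # -> ans = 4098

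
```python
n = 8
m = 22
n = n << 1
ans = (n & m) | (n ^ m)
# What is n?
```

Answer: 16

Derivation:
Trace (tracking n):
n = 8  # -> n = 8
m = 22  # -> m = 22
n = n << 1  # -> n = 16
ans = n & m | n ^ m  # -> ans = 22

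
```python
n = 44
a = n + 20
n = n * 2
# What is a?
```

Trace (tracking a):
n = 44  # -> n = 44
a = n + 20  # -> a = 64
n = n * 2  # -> n = 88

Answer: 64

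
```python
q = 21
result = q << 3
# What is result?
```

Trace (tracking result):
q = 21  # -> q = 21
result = q << 3  # -> result = 168

Answer: 168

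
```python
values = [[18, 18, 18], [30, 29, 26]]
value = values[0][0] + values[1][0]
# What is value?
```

Trace (tracking value):
values = [[18, 18, 18], [30, 29, 26]]  # -> values = [[18, 18, 18], [30, 29, 26]]
value = values[0][0] + values[1][0]  # -> value = 48

Answer: 48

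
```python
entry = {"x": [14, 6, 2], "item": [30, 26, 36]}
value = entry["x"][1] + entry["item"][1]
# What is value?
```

Answer: 32

Derivation:
Trace (tracking value):
entry = {'x': [14, 6, 2], 'item': [30, 26, 36]}  # -> entry = {'x': [14, 6, 2], 'item': [30, 26, 36]}
value = entry['x'][1] + entry['item'][1]  # -> value = 32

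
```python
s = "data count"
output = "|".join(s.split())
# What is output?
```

Answer: 'data|count'

Derivation:
Trace (tracking output):
s = 'data count'  # -> s = 'data count'
output = '|'.join(s.split())  # -> output = 'data|count'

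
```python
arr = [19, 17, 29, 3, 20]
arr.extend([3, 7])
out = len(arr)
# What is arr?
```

Answer: [19, 17, 29, 3, 20, 3, 7]

Derivation:
Trace (tracking arr):
arr = [19, 17, 29, 3, 20]  # -> arr = [19, 17, 29, 3, 20]
arr.extend([3, 7])  # -> arr = [19, 17, 29, 3, 20, 3, 7]
out = len(arr)  # -> out = 7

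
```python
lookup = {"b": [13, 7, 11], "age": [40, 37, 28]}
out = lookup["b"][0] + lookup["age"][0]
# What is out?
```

Trace (tracking out):
lookup = {'b': [13, 7, 11], 'age': [40, 37, 28]}  # -> lookup = {'b': [13, 7, 11], 'age': [40, 37, 28]}
out = lookup['b'][0] + lookup['age'][0]  # -> out = 53

Answer: 53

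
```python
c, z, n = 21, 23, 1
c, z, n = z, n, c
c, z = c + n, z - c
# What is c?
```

Answer: 44

Derivation:
Trace (tracking c):
c, z, n = (21, 23, 1)  # -> c = 21, z = 23, n = 1
c, z, n = (z, n, c)  # -> c = 23, z = 1, n = 21
c, z = (c + n, z - c)  # -> c = 44, z = -22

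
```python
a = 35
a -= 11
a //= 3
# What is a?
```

Answer: 8

Derivation:
Trace (tracking a):
a = 35  # -> a = 35
a -= 11  # -> a = 24
a //= 3  # -> a = 8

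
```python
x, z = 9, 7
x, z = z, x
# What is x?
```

Answer: 7

Derivation:
Trace (tracking x):
x, z = (9, 7)  # -> x = 9, z = 7
x, z = (z, x)  # -> x = 7, z = 9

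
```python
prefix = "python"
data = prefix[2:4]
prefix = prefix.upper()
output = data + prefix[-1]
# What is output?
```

Answer: 'thN'

Derivation:
Trace (tracking output):
prefix = 'python'  # -> prefix = 'python'
data = prefix[2:4]  # -> data = 'th'
prefix = prefix.upper()  # -> prefix = 'PYTHON'
output = data + prefix[-1]  # -> output = 'thN'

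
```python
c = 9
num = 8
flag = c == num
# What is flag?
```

Trace (tracking flag):
c = 9  # -> c = 9
num = 8  # -> num = 8
flag = c == num  # -> flag = False

Answer: False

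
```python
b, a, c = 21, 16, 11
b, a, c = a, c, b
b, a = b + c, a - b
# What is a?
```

Answer: -5

Derivation:
Trace (tracking a):
b, a, c = (21, 16, 11)  # -> b = 21, a = 16, c = 11
b, a, c = (a, c, b)  # -> b = 16, a = 11, c = 21
b, a = (b + c, a - b)  # -> b = 37, a = -5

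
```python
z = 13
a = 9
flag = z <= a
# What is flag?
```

Answer: False

Derivation:
Trace (tracking flag):
z = 13  # -> z = 13
a = 9  # -> a = 9
flag = z <= a  # -> flag = False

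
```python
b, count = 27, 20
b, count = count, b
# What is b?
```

Trace (tracking b):
b, count = (27, 20)  # -> b = 27, count = 20
b, count = (count, b)  # -> b = 20, count = 27

Answer: 20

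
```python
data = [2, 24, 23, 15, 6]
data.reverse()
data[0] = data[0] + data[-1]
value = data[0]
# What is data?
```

Trace (tracking data):
data = [2, 24, 23, 15, 6]  # -> data = [2, 24, 23, 15, 6]
data.reverse()  # -> data = [6, 15, 23, 24, 2]
data[0] = data[0] + data[-1]  # -> data = [8, 15, 23, 24, 2]
value = data[0]  # -> value = 8

Answer: [8, 15, 23, 24, 2]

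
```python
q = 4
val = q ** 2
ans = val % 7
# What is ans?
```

Answer: 2

Derivation:
Trace (tracking ans):
q = 4  # -> q = 4
val = q ** 2  # -> val = 16
ans = val % 7  # -> ans = 2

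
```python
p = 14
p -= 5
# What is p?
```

Answer: 9

Derivation:
Trace (tracking p):
p = 14  # -> p = 14
p -= 5  # -> p = 9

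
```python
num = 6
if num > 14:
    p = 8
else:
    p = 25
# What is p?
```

Answer: 25

Derivation:
Trace (tracking p):
num = 6  # -> num = 6
if num > 14:  # condition is False
else:
    p = 25  # -> p = 25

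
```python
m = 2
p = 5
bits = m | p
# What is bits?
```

Trace (tracking bits):
m = 2  # -> m = 2
p = 5  # -> p = 5
bits = m | p  # -> bits = 7

Answer: 7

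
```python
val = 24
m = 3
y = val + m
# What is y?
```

Answer: 27

Derivation:
Trace (tracking y):
val = 24  # -> val = 24
m = 3  # -> m = 3
y = val + m  # -> y = 27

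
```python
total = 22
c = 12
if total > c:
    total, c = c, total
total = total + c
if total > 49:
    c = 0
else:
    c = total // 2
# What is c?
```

Answer: 17

Derivation:
Trace (tracking c):
total = 22  # -> total = 22
c = 12  # -> c = 12
if total > c:  # condition is True
    total, c = (c, total)  # -> total = 12, c = 22
total = total + c  # -> total = 34
if total > 49:  # condition is False
else:
    c = total // 2  # -> c = 17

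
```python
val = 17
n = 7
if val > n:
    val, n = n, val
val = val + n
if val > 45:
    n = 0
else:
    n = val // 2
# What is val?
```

Trace (tracking val):
val = 17  # -> val = 17
n = 7  # -> n = 7
if val > n:  # condition is True
    val, n = (n, val)  # -> val = 7, n = 17
val = val + n  # -> val = 24
if val > 45:  # condition is False
else:
    n = val // 2  # -> n = 12

Answer: 24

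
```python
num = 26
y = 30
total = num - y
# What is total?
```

Trace (tracking total):
num = 26  # -> num = 26
y = 30  # -> y = 30
total = num - y  # -> total = -4

Answer: -4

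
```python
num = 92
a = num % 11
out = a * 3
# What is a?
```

Trace (tracking a):
num = 92  # -> num = 92
a = num % 11  # -> a = 4
out = a * 3  # -> out = 12

Answer: 4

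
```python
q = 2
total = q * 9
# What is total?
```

Trace (tracking total):
q = 2  # -> q = 2
total = q * 9  # -> total = 18

Answer: 18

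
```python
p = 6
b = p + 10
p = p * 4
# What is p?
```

Answer: 24

Derivation:
Trace (tracking p):
p = 6  # -> p = 6
b = p + 10  # -> b = 16
p = p * 4  # -> p = 24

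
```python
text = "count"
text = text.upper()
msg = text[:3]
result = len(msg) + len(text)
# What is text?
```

Trace (tracking text):
text = 'count'  # -> text = 'count'
text = text.upper()  # -> text = 'COUNT'
msg = text[:3]  # -> msg = 'COU'
result = len(msg) + len(text)  # -> result = 8

Answer: 'COUNT'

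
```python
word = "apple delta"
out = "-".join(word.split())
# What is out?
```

Trace (tracking out):
word = 'apple delta'  # -> word = 'apple delta'
out = '-'.join(word.split())  # -> out = 'apple-delta'

Answer: 'apple-delta'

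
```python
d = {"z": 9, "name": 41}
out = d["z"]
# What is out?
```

Answer: 9

Derivation:
Trace (tracking out):
d = {'z': 9, 'name': 41}  # -> d = {'z': 9, 'name': 41}
out = d['z']  # -> out = 9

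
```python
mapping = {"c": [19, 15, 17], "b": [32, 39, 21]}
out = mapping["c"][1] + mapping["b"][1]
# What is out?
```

Trace (tracking out):
mapping = {'c': [19, 15, 17], 'b': [32, 39, 21]}  # -> mapping = {'c': [19, 15, 17], 'b': [32, 39, 21]}
out = mapping['c'][1] + mapping['b'][1]  # -> out = 54

Answer: 54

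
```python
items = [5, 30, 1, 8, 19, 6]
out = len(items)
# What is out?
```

Answer: 6

Derivation:
Trace (tracking out):
items = [5, 30, 1, 8, 19, 6]  # -> items = [5, 30, 1, 8, 19, 6]
out = len(items)  # -> out = 6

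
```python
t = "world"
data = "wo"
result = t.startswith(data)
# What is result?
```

Trace (tracking result):
t = 'world'  # -> t = 'world'
data = 'wo'  # -> data = 'wo'
result = t.startswith(data)  # -> result = True

Answer: True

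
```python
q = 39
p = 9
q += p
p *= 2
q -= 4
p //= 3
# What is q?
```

Trace (tracking q):
q = 39  # -> q = 39
p = 9  # -> p = 9
q += p  # -> q = 48
p *= 2  # -> p = 18
q -= 4  # -> q = 44
p //= 3  # -> p = 6

Answer: 44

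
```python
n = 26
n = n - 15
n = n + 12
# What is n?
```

Trace (tracking n):
n = 26  # -> n = 26
n = n - 15  # -> n = 11
n = n + 12  # -> n = 23

Answer: 23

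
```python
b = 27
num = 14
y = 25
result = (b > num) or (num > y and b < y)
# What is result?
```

Answer: True

Derivation:
Trace (tracking result):
b = 27  # -> b = 27
num = 14  # -> num = 14
y = 25  # -> y = 25
result = b > num or (num > y and b < y)  # -> result = True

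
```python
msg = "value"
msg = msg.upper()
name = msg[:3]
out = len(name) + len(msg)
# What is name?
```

Answer: 'VAL'

Derivation:
Trace (tracking name):
msg = 'value'  # -> msg = 'value'
msg = msg.upper()  # -> msg = 'VALUE'
name = msg[:3]  # -> name = 'VAL'
out = len(name) + len(msg)  # -> out = 8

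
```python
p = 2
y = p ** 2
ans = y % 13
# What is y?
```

Answer: 4

Derivation:
Trace (tracking y):
p = 2  # -> p = 2
y = p ** 2  # -> y = 4
ans = y % 13  # -> ans = 4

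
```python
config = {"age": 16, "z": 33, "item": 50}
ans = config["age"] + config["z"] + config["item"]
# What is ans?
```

Trace (tracking ans):
config = {'age': 16, 'z': 33, 'item': 50}  # -> config = {'age': 16, 'z': 33, 'item': 50}
ans = config['age'] + config['z'] + config['item']  # -> ans = 99

Answer: 99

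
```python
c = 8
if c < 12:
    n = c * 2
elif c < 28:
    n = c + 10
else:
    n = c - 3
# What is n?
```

Trace (tracking n):
c = 8  # -> c = 8
if c < 12:  # condition is True
    n = c * 2  # -> n = 16

Answer: 16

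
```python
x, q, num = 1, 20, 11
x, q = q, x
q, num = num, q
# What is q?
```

Answer: 11

Derivation:
Trace (tracking q):
x, q, num = (1, 20, 11)  # -> x = 1, q = 20, num = 11
x, q = (q, x)  # -> x = 20, q = 1
q, num = (num, q)  # -> q = 11, num = 1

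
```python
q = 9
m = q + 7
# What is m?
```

Trace (tracking m):
q = 9  # -> q = 9
m = q + 7  # -> m = 16

Answer: 16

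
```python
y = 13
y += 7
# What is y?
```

Answer: 20

Derivation:
Trace (tracking y):
y = 13  # -> y = 13
y += 7  # -> y = 20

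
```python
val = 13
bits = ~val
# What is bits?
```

Answer: -14

Derivation:
Trace (tracking bits):
val = 13  # -> val = 13
bits = ~val  # -> bits = -14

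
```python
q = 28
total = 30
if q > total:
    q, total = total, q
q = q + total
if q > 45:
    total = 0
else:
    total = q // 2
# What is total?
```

Answer: 0

Derivation:
Trace (tracking total):
q = 28  # -> q = 28
total = 30  # -> total = 30
if q > total:  # condition is False
q = q + total  # -> q = 58
if q > 45:  # condition is True
    total = 0  # -> total = 0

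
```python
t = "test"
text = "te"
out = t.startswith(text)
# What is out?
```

Answer: True

Derivation:
Trace (tracking out):
t = 'test'  # -> t = 'test'
text = 'te'  # -> text = 'te'
out = t.startswith(text)  # -> out = True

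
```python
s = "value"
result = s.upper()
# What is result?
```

Trace (tracking result):
s = 'value'  # -> s = 'value'
result = s.upper()  # -> result = 'VALUE'

Answer: 'VALUE'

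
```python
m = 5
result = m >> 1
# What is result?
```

Trace (tracking result):
m = 5  # -> m = 5
result = m >> 1  # -> result = 2

Answer: 2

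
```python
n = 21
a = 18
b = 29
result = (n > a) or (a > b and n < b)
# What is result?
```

Trace (tracking result):
n = 21  # -> n = 21
a = 18  # -> a = 18
b = 29  # -> b = 29
result = n > a or (a > b and n < b)  # -> result = True

Answer: True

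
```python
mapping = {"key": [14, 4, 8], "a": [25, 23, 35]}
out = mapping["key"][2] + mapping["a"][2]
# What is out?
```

Trace (tracking out):
mapping = {'key': [14, 4, 8], 'a': [25, 23, 35]}  # -> mapping = {'key': [14, 4, 8], 'a': [25, 23, 35]}
out = mapping['key'][2] + mapping['a'][2]  # -> out = 43

Answer: 43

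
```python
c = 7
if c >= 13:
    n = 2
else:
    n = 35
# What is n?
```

Trace (tracking n):
c = 7  # -> c = 7
if c >= 13:  # condition is False
else:
    n = 35  # -> n = 35

Answer: 35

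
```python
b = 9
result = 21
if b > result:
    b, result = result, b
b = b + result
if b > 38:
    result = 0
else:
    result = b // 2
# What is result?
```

Trace (tracking result):
b = 9  # -> b = 9
result = 21  # -> result = 21
if b > result:  # condition is False
b = b + result  # -> b = 30
if b > 38:  # condition is False
else:
    result = b // 2  # -> result = 15

Answer: 15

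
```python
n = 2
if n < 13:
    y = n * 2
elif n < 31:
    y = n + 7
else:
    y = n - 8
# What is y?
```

Trace (tracking y):
n = 2  # -> n = 2
if n < 13:  # condition is True
    y = n * 2  # -> y = 4

Answer: 4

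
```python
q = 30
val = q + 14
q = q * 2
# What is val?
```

Trace (tracking val):
q = 30  # -> q = 30
val = q + 14  # -> val = 44
q = q * 2  # -> q = 60

Answer: 44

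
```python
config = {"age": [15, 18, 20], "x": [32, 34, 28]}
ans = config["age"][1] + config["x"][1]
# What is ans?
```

Trace (tracking ans):
config = {'age': [15, 18, 20], 'x': [32, 34, 28]}  # -> config = {'age': [15, 18, 20], 'x': [32, 34, 28]}
ans = config['age'][1] + config['x'][1]  # -> ans = 52

Answer: 52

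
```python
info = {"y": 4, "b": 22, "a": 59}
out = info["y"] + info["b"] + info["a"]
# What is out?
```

Trace (tracking out):
info = {'y': 4, 'b': 22, 'a': 59}  # -> info = {'y': 4, 'b': 22, 'a': 59}
out = info['y'] + info['b'] + info['a']  # -> out = 85

Answer: 85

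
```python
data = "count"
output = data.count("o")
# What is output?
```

Trace (tracking output):
data = 'count'  # -> data = 'count'
output = data.count('o')  # -> output = 1

Answer: 1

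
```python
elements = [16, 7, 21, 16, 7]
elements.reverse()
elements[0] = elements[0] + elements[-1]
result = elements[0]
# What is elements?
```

Answer: [23, 16, 21, 7, 16]

Derivation:
Trace (tracking elements):
elements = [16, 7, 21, 16, 7]  # -> elements = [16, 7, 21, 16, 7]
elements.reverse()  # -> elements = [7, 16, 21, 7, 16]
elements[0] = elements[0] + elements[-1]  # -> elements = [23, 16, 21, 7, 16]
result = elements[0]  # -> result = 23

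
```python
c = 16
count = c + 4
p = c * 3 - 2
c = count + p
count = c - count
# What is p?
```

Answer: 46

Derivation:
Trace (tracking p):
c = 16  # -> c = 16
count = c + 4  # -> count = 20
p = c * 3 - 2  # -> p = 46
c = count + p  # -> c = 66
count = c - count  # -> count = 46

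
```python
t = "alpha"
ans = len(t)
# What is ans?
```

Answer: 5

Derivation:
Trace (tracking ans):
t = 'alpha'  # -> t = 'alpha'
ans = len(t)  # -> ans = 5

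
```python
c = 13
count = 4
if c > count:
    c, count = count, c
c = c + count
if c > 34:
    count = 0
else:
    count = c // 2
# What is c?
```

Trace (tracking c):
c = 13  # -> c = 13
count = 4  # -> count = 4
if c > count:  # condition is True
    c, count = (count, c)  # -> c = 4, count = 13
c = c + count  # -> c = 17
if c > 34:  # condition is False
else:
    count = c // 2  # -> count = 8

Answer: 17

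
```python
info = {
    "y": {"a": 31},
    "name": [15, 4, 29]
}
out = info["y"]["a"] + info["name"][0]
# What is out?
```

Trace (tracking out):
info = {'y': {'a': 31}, 'name': [15, 4, 29]}  # -> info = {'y': {'a': 31}, 'name': [15, 4, 29]}
out = info['y']['a'] + info['name'][0]  # -> out = 46

Answer: 46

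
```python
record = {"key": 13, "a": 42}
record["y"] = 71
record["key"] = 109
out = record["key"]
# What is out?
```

Answer: 109

Derivation:
Trace (tracking out):
record = {'key': 13, 'a': 42}  # -> record = {'key': 13, 'a': 42}
record['y'] = 71  # -> record = {'key': 13, 'a': 42, 'y': 71}
record['key'] = 109  # -> record = {'key': 109, 'a': 42, 'y': 71}
out = record['key']  # -> out = 109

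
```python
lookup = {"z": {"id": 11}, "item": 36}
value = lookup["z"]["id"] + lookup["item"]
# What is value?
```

Trace (tracking value):
lookup = {'z': {'id': 11}, 'item': 36}  # -> lookup = {'z': {'id': 11}, 'item': 36}
value = lookup['z']['id'] + lookup['item']  # -> value = 47

Answer: 47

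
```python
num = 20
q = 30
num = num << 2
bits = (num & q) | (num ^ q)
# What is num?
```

Answer: 80

Derivation:
Trace (tracking num):
num = 20  # -> num = 20
q = 30  # -> q = 30
num = num << 2  # -> num = 80
bits = num & q | num ^ q  # -> bits = 94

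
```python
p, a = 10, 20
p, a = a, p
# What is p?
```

Answer: 20

Derivation:
Trace (tracking p):
p, a = (10, 20)  # -> p = 10, a = 20
p, a = (a, p)  # -> p = 20, a = 10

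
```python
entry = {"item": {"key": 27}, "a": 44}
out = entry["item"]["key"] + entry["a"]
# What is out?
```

Answer: 71

Derivation:
Trace (tracking out):
entry = {'item': {'key': 27}, 'a': 44}  # -> entry = {'item': {'key': 27}, 'a': 44}
out = entry['item']['key'] + entry['a']  # -> out = 71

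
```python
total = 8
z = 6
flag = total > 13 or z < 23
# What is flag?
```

Trace (tracking flag):
total = 8  # -> total = 8
z = 6  # -> z = 6
flag = total > 13 or z < 23  # -> flag = True

Answer: True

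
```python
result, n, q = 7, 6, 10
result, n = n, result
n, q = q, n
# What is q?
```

Answer: 7

Derivation:
Trace (tracking q):
result, n, q = (7, 6, 10)  # -> result = 7, n = 6, q = 10
result, n = (n, result)  # -> result = 6, n = 7
n, q = (q, n)  # -> n = 10, q = 7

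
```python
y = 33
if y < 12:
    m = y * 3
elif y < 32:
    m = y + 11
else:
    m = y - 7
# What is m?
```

Answer: 26

Derivation:
Trace (tracking m):
y = 33  # -> y = 33
if y < 12:  # condition is False
elif y < 32:  # condition is False
else:
    m = y - 7  # -> m = 26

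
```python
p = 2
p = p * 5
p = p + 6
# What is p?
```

Answer: 16

Derivation:
Trace (tracking p):
p = 2  # -> p = 2
p = p * 5  # -> p = 10
p = p + 6  # -> p = 16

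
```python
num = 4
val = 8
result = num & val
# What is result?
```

Answer: 0

Derivation:
Trace (tracking result):
num = 4  # -> num = 4
val = 8  # -> val = 8
result = num & val  # -> result = 0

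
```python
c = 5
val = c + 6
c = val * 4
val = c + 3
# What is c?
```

Answer: 44

Derivation:
Trace (tracking c):
c = 5  # -> c = 5
val = c + 6  # -> val = 11
c = val * 4  # -> c = 44
val = c + 3  # -> val = 47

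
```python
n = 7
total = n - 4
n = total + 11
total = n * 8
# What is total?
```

Answer: 112

Derivation:
Trace (tracking total):
n = 7  # -> n = 7
total = n - 4  # -> total = 3
n = total + 11  # -> n = 14
total = n * 8  # -> total = 112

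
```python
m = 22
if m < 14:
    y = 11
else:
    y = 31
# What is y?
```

Answer: 31

Derivation:
Trace (tracking y):
m = 22  # -> m = 22
if m < 14:  # condition is False
else:
    y = 31  # -> y = 31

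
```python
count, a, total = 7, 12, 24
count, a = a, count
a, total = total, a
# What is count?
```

Answer: 12

Derivation:
Trace (tracking count):
count, a, total = (7, 12, 24)  # -> count = 7, a = 12, total = 24
count, a = (a, count)  # -> count = 12, a = 7
a, total = (total, a)  # -> a = 24, total = 7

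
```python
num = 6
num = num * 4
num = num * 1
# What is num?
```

Answer: 24

Derivation:
Trace (tracking num):
num = 6  # -> num = 6
num = num * 4  # -> num = 24
num = num * 1  # -> num = 24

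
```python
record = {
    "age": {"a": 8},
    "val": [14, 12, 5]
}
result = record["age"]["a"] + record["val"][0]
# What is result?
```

Answer: 22

Derivation:
Trace (tracking result):
record = {'age': {'a': 8}, 'val': [14, 12, 5]}  # -> record = {'age': {'a': 8}, 'val': [14, 12, 5]}
result = record['age']['a'] + record['val'][0]  # -> result = 22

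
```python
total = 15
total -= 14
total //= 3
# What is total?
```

Answer: 0

Derivation:
Trace (tracking total):
total = 15  # -> total = 15
total -= 14  # -> total = 1
total //= 3  # -> total = 0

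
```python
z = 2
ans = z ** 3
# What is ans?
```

Answer: 8

Derivation:
Trace (tracking ans):
z = 2  # -> z = 2
ans = z ** 3  # -> ans = 8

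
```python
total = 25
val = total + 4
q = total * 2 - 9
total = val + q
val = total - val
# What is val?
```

Answer: 41

Derivation:
Trace (tracking val):
total = 25  # -> total = 25
val = total + 4  # -> val = 29
q = total * 2 - 9  # -> q = 41
total = val + q  # -> total = 70
val = total - val  # -> val = 41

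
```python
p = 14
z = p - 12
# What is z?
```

Trace (tracking z):
p = 14  # -> p = 14
z = p - 12  # -> z = 2

Answer: 2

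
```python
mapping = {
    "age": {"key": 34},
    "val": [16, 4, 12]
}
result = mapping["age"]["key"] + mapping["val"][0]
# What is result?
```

Answer: 50

Derivation:
Trace (tracking result):
mapping = {'age': {'key': 34}, 'val': [16, 4, 12]}  # -> mapping = {'age': {'key': 34}, 'val': [16, 4, 12]}
result = mapping['age']['key'] + mapping['val'][0]  # -> result = 50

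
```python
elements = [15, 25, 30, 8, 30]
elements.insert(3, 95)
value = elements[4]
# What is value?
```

Answer: 8

Derivation:
Trace (tracking value):
elements = [15, 25, 30, 8, 30]  # -> elements = [15, 25, 30, 8, 30]
elements.insert(3, 95)  # -> elements = [15, 25, 30, 95, 8, 30]
value = elements[4]  # -> value = 8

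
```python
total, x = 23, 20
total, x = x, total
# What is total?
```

Answer: 20

Derivation:
Trace (tracking total):
total, x = (23, 20)  # -> total = 23, x = 20
total, x = (x, total)  # -> total = 20, x = 23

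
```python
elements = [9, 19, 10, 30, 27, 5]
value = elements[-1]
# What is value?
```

Answer: 5

Derivation:
Trace (tracking value):
elements = [9, 19, 10, 30, 27, 5]  # -> elements = [9, 19, 10, 30, 27, 5]
value = elements[-1]  # -> value = 5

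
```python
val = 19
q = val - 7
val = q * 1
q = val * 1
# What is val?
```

Answer: 12

Derivation:
Trace (tracking val):
val = 19  # -> val = 19
q = val - 7  # -> q = 12
val = q * 1  # -> val = 12
q = val * 1  # -> q = 12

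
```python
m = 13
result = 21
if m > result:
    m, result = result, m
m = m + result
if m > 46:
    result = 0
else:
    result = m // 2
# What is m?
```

Answer: 34

Derivation:
Trace (tracking m):
m = 13  # -> m = 13
result = 21  # -> result = 21
if m > result:  # condition is False
m = m + result  # -> m = 34
if m > 46:  # condition is False
else:
    result = m // 2  # -> result = 17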